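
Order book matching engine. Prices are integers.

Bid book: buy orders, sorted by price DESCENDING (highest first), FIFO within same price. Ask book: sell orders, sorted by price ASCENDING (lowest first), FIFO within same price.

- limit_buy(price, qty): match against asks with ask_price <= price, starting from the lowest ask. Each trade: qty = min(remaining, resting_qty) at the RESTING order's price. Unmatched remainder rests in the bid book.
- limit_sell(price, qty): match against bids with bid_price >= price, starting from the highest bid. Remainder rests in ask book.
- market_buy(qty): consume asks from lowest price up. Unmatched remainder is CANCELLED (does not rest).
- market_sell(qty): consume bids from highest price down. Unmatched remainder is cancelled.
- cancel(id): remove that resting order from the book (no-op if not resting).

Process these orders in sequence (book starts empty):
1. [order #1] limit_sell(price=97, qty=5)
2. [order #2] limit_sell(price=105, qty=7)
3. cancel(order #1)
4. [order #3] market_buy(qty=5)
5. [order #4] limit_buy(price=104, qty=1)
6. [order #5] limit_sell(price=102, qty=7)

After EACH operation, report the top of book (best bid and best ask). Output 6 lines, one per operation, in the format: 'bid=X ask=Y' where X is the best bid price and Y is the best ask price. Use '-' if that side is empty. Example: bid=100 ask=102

After op 1 [order #1] limit_sell(price=97, qty=5): fills=none; bids=[-] asks=[#1:5@97]
After op 2 [order #2] limit_sell(price=105, qty=7): fills=none; bids=[-] asks=[#1:5@97 #2:7@105]
After op 3 cancel(order #1): fills=none; bids=[-] asks=[#2:7@105]
After op 4 [order #3] market_buy(qty=5): fills=#3x#2:5@105; bids=[-] asks=[#2:2@105]
After op 5 [order #4] limit_buy(price=104, qty=1): fills=none; bids=[#4:1@104] asks=[#2:2@105]
After op 6 [order #5] limit_sell(price=102, qty=7): fills=#4x#5:1@104; bids=[-] asks=[#5:6@102 #2:2@105]

Answer: bid=- ask=97
bid=- ask=97
bid=- ask=105
bid=- ask=105
bid=104 ask=105
bid=- ask=102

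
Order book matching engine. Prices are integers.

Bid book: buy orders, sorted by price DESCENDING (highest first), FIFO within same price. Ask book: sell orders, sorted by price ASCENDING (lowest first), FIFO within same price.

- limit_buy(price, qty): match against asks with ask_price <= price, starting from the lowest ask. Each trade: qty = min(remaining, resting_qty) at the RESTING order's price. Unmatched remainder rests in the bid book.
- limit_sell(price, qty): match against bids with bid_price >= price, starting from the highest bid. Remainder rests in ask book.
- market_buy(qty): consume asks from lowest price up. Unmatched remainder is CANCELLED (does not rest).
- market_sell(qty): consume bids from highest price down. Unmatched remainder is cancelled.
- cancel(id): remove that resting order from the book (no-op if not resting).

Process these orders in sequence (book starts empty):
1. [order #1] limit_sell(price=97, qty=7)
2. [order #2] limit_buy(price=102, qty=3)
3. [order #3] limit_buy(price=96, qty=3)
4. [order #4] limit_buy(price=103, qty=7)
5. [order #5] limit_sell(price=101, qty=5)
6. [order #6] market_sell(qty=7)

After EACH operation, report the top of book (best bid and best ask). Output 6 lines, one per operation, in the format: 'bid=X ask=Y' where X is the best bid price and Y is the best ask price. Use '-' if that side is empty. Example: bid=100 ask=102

Answer: bid=- ask=97
bid=- ask=97
bid=96 ask=97
bid=103 ask=-
bid=96 ask=101
bid=- ask=101

Derivation:
After op 1 [order #1] limit_sell(price=97, qty=7): fills=none; bids=[-] asks=[#1:7@97]
After op 2 [order #2] limit_buy(price=102, qty=3): fills=#2x#1:3@97; bids=[-] asks=[#1:4@97]
After op 3 [order #3] limit_buy(price=96, qty=3): fills=none; bids=[#3:3@96] asks=[#1:4@97]
After op 4 [order #4] limit_buy(price=103, qty=7): fills=#4x#1:4@97; bids=[#4:3@103 #3:3@96] asks=[-]
After op 5 [order #5] limit_sell(price=101, qty=5): fills=#4x#5:3@103; bids=[#3:3@96] asks=[#5:2@101]
After op 6 [order #6] market_sell(qty=7): fills=#3x#6:3@96; bids=[-] asks=[#5:2@101]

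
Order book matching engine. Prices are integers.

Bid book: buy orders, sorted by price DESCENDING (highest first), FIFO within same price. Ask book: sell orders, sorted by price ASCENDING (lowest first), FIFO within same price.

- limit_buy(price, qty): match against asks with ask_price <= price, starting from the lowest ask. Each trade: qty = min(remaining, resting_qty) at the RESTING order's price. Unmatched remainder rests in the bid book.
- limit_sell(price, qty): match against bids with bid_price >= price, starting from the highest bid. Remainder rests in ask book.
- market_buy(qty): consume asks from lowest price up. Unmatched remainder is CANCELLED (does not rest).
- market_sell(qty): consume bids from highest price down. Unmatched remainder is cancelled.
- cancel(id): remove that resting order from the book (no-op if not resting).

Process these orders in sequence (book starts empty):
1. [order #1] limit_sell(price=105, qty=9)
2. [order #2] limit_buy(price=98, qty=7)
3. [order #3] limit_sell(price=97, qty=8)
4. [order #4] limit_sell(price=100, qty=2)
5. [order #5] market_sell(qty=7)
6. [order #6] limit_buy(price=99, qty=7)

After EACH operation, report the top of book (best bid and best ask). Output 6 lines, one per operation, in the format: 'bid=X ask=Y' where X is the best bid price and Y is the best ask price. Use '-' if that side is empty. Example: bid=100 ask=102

After op 1 [order #1] limit_sell(price=105, qty=9): fills=none; bids=[-] asks=[#1:9@105]
After op 2 [order #2] limit_buy(price=98, qty=7): fills=none; bids=[#2:7@98] asks=[#1:9@105]
After op 3 [order #3] limit_sell(price=97, qty=8): fills=#2x#3:7@98; bids=[-] asks=[#3:1@97 #1:9@105]
After op 4 [order #4] limit_sell(price=100, qty=2): fills=none; bids=[-] asks=[#3:1@97 #4:2@100 #1:9@105]
After op 5 [order #5] market_sell(qty=7): fills=none; bids=[-] asks=[#3:1@97 #4:2@100 #1:9@105]
After op 6 [order #6] limit_buy(price=99, qty=7): fills=#6x#3:1@97; bids=[#6:6@99] asks=[#4:2@100 #1:9@105]

Answer: bid=- ask=105
bid=98 ask=105
bid=- ask=97
bid=- ask=97
bid=- ask=97
bid=99 ask=100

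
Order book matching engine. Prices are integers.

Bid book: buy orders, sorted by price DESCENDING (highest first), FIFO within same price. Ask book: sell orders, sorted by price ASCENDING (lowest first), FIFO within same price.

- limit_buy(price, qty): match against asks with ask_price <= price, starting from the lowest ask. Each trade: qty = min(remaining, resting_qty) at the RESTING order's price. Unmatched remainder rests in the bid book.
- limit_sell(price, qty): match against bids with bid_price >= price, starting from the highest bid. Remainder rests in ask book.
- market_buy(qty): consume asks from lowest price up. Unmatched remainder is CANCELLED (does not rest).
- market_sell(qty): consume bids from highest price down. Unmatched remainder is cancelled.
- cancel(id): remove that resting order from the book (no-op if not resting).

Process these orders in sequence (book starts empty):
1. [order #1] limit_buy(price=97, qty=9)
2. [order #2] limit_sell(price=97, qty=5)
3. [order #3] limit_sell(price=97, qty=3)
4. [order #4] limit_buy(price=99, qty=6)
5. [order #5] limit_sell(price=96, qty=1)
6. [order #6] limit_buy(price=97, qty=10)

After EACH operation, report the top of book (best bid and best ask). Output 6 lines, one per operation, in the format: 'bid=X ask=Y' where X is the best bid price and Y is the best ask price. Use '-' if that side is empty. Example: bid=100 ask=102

Answer: bid=97 ask=-
bid=97 ask=-
bid=97 ask=-
bid=99 ask=-
bid=99 ask=-
bid=99 ask=-

Derivation:
After op 1 [order #1] limit_buy(price=97, qty=9): fills=none; bids=[#1:9@97] asks=[-]
After op 2 [order #2] limit_sell(price=97, qty=5): fills=#1x#2:5@97; bids=[#1:4@97] asks=[-]
After op 3 [order #3] limit_sell(price=97, qty=3): fills=#1x#3:3@97; bids=[#1:1@97] asks=[-]
After op 4 [order #4] limit_buy(price=99, qty=6): fills=none; bids=[#4:6@99 #1:1@97] asks=[-]
After op 5 [order #5] limit_sell(price=96, qty=1): fills=#4x#5:1@99; bids=[#4:5@99 #1:1@97] asks=[-]
After op 6 [order #6] limit_buy(price=97, qty=10): fills=none; bids=[#4:5@99 #1:1@97 #6:10@97] asks=[-]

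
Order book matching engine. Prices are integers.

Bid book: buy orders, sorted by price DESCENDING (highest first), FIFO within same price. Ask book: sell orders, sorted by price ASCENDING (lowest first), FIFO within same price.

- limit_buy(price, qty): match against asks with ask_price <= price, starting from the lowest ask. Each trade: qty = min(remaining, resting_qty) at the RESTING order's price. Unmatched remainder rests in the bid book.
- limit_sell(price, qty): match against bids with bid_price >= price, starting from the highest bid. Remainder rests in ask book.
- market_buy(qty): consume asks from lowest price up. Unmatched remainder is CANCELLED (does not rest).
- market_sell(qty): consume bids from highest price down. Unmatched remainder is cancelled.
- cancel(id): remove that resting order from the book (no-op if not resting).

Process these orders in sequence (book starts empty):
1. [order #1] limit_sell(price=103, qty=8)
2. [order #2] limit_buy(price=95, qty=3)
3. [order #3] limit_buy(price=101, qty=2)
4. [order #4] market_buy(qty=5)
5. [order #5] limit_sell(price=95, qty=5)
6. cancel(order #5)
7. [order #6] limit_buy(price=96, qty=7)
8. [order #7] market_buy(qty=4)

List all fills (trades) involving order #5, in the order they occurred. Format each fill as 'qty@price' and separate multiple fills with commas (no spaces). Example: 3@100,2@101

Answer: 2@101,3@95

Derivation:
After op 1 [order #1] limit_sell(price=103, qty=8): fills=none; bids=[-] asks=[#1:8@103]
After op 2 [order #2] limit_buy(price=95, qty=3): fills=none; bids=[#2:3@95] asks=[#1:8@103]
After op 3 [order #3] limit_buy(price=101, qty=2): fills=none; bids=[#3:2@101 #2:3@95] asks=[#1:8@103]
After op 4 [order #4] market_buy(qty=5): fills=#4x#1:5@103; bids=[#3:2@101 #2:3@95] asks=[#1:3@103]
After op 5 [order #5] limit_sell(price=95, qty=5): fills=#3x#5:2@101 #2x#5:3@95; bids=[-] asks=[#1:3@103]
After op 6 cancel(order #5): fills=none; bids=[-] asks=[#1:3@103]
After op 7 [order #6] limit_buy(price=96, qty=7): fills=none; bids=[#6:7@96] asks=[#1:3@103]
After op 8 [order #7] market_buy(qty=4): fills=#7x#1:3@103; bids=[#6:7@96] asks=[-]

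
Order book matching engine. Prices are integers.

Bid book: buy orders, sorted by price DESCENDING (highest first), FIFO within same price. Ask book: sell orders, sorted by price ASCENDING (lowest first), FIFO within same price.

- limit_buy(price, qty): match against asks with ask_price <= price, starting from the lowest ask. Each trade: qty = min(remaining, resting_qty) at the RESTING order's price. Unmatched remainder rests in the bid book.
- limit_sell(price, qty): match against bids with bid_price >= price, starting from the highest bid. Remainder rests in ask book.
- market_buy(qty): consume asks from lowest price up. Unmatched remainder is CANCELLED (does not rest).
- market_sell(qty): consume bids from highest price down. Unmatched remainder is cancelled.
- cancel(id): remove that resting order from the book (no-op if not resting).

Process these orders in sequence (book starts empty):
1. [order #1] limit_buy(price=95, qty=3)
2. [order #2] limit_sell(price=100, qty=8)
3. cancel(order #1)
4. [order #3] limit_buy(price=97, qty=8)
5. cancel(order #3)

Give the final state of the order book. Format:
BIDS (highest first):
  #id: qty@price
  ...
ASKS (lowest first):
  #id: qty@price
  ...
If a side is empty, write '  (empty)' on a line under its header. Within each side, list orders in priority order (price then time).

Answer: BIDS (highest first):
  (empty)
ASKS (lowest first):
  #2: 8@100

Derivation:
After op 1 [order #1] limit_buy(price=95, qty=3): fills=none; bids=[#1:3@95] asks=[-]
After op 2 [order #2] limit_sell(price=100, qty=8): fills=none; bids=[#1:3@95] asks=[#2:8@100]
After op 3 cancel(order #1): fills=none; bids=[-] asks=[#2:8@100]
After op 4 [order #3] limit_buy(price=97, qty=8): fills=none; bids=[#3:8@97] asks=[#2:8@100]
After op 5 cancel(order #3): fills=none; bids=[-] asks=[#2:8@100]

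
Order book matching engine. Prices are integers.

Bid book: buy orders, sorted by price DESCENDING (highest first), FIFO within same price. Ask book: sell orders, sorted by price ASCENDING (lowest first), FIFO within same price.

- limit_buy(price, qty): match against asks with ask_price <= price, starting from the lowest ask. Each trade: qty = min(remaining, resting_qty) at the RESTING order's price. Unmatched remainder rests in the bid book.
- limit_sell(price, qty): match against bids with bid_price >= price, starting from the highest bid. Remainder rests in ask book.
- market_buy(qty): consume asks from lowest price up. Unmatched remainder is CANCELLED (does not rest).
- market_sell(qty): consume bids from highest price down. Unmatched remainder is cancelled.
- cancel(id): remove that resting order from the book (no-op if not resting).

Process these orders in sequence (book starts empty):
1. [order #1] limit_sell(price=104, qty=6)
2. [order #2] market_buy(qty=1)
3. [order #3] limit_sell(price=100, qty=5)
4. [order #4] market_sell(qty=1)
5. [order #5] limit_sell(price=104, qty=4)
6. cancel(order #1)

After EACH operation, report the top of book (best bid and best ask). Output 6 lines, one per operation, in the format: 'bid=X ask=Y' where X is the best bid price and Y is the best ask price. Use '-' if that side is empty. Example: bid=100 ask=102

After op 1 [order #1] limit_sell(price=104, qty=6): fills=none; bids=[-] asks=[#1:6@104]
After op 2 [order #2] market_buy(qty=1): fills=#2x#1:1@104; bids=[-] asks=[#1:5@104]
After op 3 [order #3] limit_sell(price=100, qty=5): fills=none; bids=[-] asks=[#3:5@100 #1:5@104]
After op 4 [order #4] market_sell(qty=1): fills=none; bids=[-] asks=[#3:5@100 #1:5@104]
After op 5 [order #5] limit_sell(price=104, qty=4): fills=none; bids=[-] asks=[#3:5@100 #1:5@104 #5:4@104]
After op 6 cancel(order #1): fills=none; bids=[-] asks=[#3:5@100 #5:4@104]

Answer: bid=- ask=104
bid=- ask=104
bid=- ask=100
bid=- ask=100
bid=- ask=100
bid=- ask=100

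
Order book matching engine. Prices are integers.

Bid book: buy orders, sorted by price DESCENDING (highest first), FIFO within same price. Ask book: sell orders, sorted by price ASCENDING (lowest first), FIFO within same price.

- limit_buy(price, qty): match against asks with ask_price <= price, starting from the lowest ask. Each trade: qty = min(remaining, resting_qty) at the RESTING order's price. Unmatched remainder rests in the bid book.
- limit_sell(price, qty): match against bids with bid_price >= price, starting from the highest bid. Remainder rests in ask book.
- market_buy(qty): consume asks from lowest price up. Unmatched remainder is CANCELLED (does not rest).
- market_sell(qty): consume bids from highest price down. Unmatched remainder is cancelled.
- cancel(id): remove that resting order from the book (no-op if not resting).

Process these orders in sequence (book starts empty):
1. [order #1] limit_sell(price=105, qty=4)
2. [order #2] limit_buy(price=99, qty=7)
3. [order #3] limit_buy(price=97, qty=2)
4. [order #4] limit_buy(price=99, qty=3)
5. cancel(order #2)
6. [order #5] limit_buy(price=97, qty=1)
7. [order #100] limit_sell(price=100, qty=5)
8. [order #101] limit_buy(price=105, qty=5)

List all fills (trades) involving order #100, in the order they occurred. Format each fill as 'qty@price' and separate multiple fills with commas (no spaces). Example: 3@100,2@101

After op 1 [order #1] limit_sell(price=105, qty=4): fills=none; bids=[-] asks=[#1:4@105]
After op 2 [order #2] limit_buy(price=99, qty=7): fills=none; bids=[#2:7@99] asks=[#1:4@105]
After op 3 [order #3] limit_buy(price=97, qty=2): fills=none; bids=[#2:7@99 #3:2@97] asks=[#1:4@105]
After op 4 [order #4] limit_buy(price=99, qty=3): fills=none; bids=[#2:7@99 #4:3@99 #3:2@97] asks=[#1:4@105]
After op 5 cancel(order #2): fills=none; bids=[#4:3@99 #3:2@97] asks=[#1:4@105]
After op 6 [order #5] limit_buy(price=97, qty=1): fills=none; bids=[#4:3@99 #3:2@97 #5:1@97] asks=[#1:4@105]
After op 7 [order #100] limit_sell(price=100, qty=5): fills=none; bids=[#4:3@99 #3:2@97 #5:1@97] asks=[#100:5@100 #1:4@105]
After op 8 [order #101] limit_buy(price=105, qty=5): fills=#101x#100:5@100; bids=[#4:3@99 #3:2@97 #5:1@97] asks=[#1:4@105]

Answer: 5@100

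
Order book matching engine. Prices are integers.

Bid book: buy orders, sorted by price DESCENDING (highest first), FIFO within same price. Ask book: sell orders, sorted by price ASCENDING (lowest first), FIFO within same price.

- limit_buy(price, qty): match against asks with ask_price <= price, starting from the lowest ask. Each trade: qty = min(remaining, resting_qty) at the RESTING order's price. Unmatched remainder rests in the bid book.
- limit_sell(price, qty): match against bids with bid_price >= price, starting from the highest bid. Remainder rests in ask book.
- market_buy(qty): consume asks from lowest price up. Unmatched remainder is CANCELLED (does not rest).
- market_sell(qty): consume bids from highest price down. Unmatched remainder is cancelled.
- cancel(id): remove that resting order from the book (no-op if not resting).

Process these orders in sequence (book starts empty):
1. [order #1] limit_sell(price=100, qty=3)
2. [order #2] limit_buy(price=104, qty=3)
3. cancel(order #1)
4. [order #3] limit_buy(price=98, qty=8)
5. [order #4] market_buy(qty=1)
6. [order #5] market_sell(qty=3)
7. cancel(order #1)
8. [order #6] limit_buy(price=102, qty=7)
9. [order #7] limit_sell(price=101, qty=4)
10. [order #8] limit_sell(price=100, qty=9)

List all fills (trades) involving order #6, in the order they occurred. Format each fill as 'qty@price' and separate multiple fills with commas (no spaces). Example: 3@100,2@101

Answer: 4@102,3@102

Derivation:
After op 1 [order #1] limit_sell(price=100, qty=3): fills=none; bids=[-] asks=[#1:3@100]
After op 2 [order #2] limit_buy(price=104, qty=3): fills=#2x#1:3@100; bids=[-] asks=[-]
After op 3 cancel(order #1): fills=none; bids=[-] asks=[-]
After op 4 [order #3] limit_buy(price=98, qty=8): fills=none; bids=[#3:8@98] asks=[-]
After op 5 [order #4] market_buy(qty=1): fills=none; bids=[#3:8@98] asks=[-]
After op 6 [order #5] market_sell(qty=3): fills=#3x#5:3@98; bids=[#3:5@98] asks=[-]
After op 7 cancel(order #1): fills=none; bids=[#3:5@98] asks=[-]
After op 8 [order #6] limit_buy(price=102, qty=7): fills=none; bids=[#6:7@102 #3:5@98] asks=[-]
After op 9 [order #7] limit_sell(price=101, qty=4): fills=#6x#7:4@102; bids=[#6:3@102 #3:5@98] asks=[-]
After op 10 [order #8] limit_sell(price=100, qty=9): fills=#6x#8:3@102; bids=[#3:5@98] asks=[#8:6@100]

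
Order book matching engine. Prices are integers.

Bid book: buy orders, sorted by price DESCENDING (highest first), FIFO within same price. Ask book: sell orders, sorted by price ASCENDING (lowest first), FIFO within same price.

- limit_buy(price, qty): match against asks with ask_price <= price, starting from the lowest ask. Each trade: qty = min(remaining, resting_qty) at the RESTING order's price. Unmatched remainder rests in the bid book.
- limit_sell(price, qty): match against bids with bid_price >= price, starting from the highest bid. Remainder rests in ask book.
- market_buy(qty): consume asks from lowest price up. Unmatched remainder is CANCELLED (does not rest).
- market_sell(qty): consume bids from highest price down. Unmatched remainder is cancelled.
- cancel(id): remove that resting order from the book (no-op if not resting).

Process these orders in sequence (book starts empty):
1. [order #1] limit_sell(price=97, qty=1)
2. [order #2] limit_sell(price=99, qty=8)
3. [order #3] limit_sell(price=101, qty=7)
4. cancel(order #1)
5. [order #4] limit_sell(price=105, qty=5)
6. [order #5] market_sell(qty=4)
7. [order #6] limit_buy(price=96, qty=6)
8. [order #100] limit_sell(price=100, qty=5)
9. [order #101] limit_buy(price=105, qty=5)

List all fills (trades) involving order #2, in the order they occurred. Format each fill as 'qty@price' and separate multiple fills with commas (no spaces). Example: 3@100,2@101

After op 1 [order #1] limit_sell(price=97, qty=1): fills=none; bids=[-] asks=[#1:1@97]
After op 2 [order #2] limit_sell(price=99, qty=8): fills=none; bids=[-] asks=[#1:1@97 #2:8@99]
After op 3 [order #3] limit_sell(price=101, qty=7): fills=none; bids=[-] asks=[#1:1@97 #2:8@99 #3:7@101]
After op 4 cancel(order #1): fills=none; bids=[-] asks=[#2:8@99 #3:7@101]
After op 5 [order #4] limit_sell(price=105, qty=5): fills=none; bids=[-] asks=[#2:8@99 #3:7@101 #4:5@105]
After op 6 [order #5] market_sell(qty=4): fills=none; bids=[-] asks=[#2:8@99 #3:7@101 #4:5@105]
After op 7 [order #6] limit_buy(price=96, qty=6): fills=none; bids=[#6:6@96] asks=[#2:8@99 #3:7@101 #4:5@105]
After op 8 [order #100] limit_sell(price=100, qty=5): fills=none; bids=[#6:6@96] asks=[#2:8@99 #100:5@100 #3:7@101 #4:5@105]
After op 9 [order #101] limit_buy(price=105, qty=5): fills=#101x#2:5@99; bids=[#6:6@96] asks=[#2:3@99 #100:5@100 #3:7@101 #4:5@105]

Answer: 5@99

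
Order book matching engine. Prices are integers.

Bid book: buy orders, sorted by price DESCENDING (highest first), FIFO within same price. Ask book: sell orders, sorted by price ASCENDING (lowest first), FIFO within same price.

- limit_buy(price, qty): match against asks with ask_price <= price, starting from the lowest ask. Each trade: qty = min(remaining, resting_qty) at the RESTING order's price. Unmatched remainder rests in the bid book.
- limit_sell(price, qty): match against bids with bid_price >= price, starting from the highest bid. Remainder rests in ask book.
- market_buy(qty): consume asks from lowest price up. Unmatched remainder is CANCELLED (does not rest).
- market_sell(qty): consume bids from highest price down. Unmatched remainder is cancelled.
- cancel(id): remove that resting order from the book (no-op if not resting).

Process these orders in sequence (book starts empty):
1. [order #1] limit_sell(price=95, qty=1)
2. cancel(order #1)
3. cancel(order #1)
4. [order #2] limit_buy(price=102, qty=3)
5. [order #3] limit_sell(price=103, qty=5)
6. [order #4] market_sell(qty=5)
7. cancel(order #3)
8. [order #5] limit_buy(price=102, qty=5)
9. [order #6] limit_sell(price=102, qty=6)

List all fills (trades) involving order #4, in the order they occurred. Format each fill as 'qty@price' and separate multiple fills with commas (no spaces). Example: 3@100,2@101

Answer: 3@102

Derivation:
After op 1 [order #1] limit_sell(price=95, qty=1): fills=none; bids=[-] asks=[#1:1@95]
After op 2 cancel(order #1): fills=none; bids=[-] asks=[-]
After op 3 cancel(order #1): fills=none; bids=[-] asks=[-]
After op 4 [order #2] limit_buy(price=102, qty=3): fills=none; bids=[#2:3@102] asks=[-]
After op 5 [order #3] limit_sell(price=103, qty=5): fills=none; bids=[#2:3@102] asks=[#3:5@103]
After op 6 [order #4] market_sell(qty=5): fills=#2x#4:3@102; bids=[-] asks=[#3:5@103]
After op 7 cancel(order #3): fills=none; bids=[-] asks=[-]
After op 8 [order #5] limit_buy(price=102, qty=5): fills=none; bids=[#5:5@102] asks=[-]
After op 9 [order #6] limit_sell(price=102, qty=6): fills=#5x#6:5@102; bids=[-] asks=[#6:1@102]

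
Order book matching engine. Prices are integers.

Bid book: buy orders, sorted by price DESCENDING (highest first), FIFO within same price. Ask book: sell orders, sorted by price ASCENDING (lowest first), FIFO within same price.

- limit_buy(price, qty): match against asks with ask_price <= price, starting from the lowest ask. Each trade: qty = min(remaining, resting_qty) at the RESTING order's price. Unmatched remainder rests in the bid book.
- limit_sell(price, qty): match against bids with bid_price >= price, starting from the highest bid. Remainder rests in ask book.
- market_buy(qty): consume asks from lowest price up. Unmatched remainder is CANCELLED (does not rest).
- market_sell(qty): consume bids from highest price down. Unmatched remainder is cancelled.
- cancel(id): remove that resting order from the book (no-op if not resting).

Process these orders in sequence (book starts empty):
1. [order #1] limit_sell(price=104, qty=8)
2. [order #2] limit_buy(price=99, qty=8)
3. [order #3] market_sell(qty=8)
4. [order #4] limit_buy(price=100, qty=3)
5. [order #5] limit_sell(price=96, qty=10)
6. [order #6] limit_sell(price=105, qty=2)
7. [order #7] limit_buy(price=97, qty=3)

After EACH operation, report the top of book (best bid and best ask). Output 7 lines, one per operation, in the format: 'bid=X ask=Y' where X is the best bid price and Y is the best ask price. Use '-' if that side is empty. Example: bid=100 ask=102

Answer: bid=- ask=104
bid=99 ask=104
bid=- ask=104
bid=100 ask=104
bid=- ask=96
bid=- ask=96
bid=- ask=96

Derivation:
After op 1 [order #1] limit_sell(price=104, qty=8): fills=none; bids=[-] asks=[#1:8@104]
After op 2 [order #2] limit_buy(price=99, qty=8): fills=none; bids=[#2:8@99] asks=[#1:8@104]
After op 3 [order #3] market_sell(qty=8): fills=#2x#3:8@99; bids=[-] asks=[#1:8@104]
After op 4 [order #4] limit_buy(price=100, qty=3): fills=none; bids=[#4:3@100] asks=[#1:8@104]
After op 5 [order #5] limit_sell(price=96, qty=10): fills=#4x#5:3@100; bids=[-] asks=[#5:7@96 #1:8@104]
After op 6 [order #6] limit_sell(price=105, qty=2): fills=none; bids=[-] asks=[#5:7@96 #1:8@104 #6:2@105]
After op 7 [order #7] limit_buy(price=97, qty=3): fills=#7x#5:3@96; bids=[-] asks=[#5:4@96 #1:8@104 #6:2@105]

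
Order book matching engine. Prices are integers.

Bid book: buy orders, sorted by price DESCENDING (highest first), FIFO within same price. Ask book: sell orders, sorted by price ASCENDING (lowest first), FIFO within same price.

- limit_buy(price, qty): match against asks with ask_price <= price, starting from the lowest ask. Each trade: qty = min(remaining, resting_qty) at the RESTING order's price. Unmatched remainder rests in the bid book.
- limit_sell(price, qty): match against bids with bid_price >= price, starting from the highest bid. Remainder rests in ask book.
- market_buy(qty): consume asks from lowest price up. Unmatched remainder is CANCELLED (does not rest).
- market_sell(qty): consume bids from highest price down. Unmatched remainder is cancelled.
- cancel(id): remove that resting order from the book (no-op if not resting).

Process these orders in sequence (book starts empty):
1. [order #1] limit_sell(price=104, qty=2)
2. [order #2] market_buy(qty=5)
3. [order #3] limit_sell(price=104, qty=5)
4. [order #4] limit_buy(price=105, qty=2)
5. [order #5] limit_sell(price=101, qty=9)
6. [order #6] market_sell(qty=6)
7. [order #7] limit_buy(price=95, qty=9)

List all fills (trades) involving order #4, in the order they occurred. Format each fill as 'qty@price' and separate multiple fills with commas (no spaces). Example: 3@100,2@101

After op 1 [order #1] limit_sell(price=104, qty=2): fills=none; bids=[-] asks=[#1:2@104]
After op 2 [order #2] market_buy(qty=5): fills=#2x#1:2@104; bids=[-] asks=[-]
After op 3 [order #3] limit_sell(price=104, qty=5): fills=none; bids=[-] asks=[#3:5@104]
After op 4 [order #4] limit_buy(price=105, qty=2): fills=#4x#3:2@104; bids=[-] asks=[#3:3@104]
After op 5 [order #5] limit_sell(price=101, qty=9): fills=none; bids=[-] asks=[#5:9@101 #3:3@104]
After op 6 [order #6] market_sell(qty=6): fills=none; bids=[-] asks=[#5:9@101 #3:3@104]
After op 7 [order #7] limit_buy(price=95, qty=9): fills=none; bids=[#7:9@95] asks=[#5:9@101 #3:3@104]

Answer: 2@104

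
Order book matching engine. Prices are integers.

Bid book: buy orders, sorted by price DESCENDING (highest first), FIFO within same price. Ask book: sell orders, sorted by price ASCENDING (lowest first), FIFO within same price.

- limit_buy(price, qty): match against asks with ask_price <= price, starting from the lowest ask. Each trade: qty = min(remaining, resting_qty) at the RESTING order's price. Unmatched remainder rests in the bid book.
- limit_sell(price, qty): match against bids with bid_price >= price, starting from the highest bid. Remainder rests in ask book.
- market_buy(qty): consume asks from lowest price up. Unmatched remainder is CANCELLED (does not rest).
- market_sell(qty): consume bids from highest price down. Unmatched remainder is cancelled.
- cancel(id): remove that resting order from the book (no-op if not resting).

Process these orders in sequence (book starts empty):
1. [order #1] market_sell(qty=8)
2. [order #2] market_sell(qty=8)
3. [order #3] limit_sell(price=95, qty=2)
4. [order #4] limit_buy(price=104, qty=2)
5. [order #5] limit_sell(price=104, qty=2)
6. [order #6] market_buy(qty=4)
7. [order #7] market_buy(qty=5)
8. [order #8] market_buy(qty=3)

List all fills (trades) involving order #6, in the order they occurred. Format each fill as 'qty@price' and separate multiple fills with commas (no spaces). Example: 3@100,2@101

After op 1 [order #1] market_sell(qty=8): fills=none; bids=[-] asks=[-]
After op 2 [order #2] market_sell(qty=8): fills=none; bids=[-] asks=[-]
After op 3 [order #3] limit_sell(price=95, qty=2): fills=none; bids=[-] asks=[#3:2@95]
After op 4 [order #4] limit_buy(price=104, qty=2): fills=#4x#3:2@95; bids=[-] asks=[-]
After op 5 [order #5] limit_sell(price=104, qty=2): fills=none; bids=[-] asks=[#5:2@104]
After op 6 [order #6] market_buy(qty=4): fills=#6x#5:2@104; bids=[-] asks=[-]
After op 7 [order #7] market_buy(qty=5): fills=none; bids=[-] asks=[-]
After op 8 [order #8] market_buy(qty=3): fills=none; bids=[-] asks=[-]

Answer: 2@104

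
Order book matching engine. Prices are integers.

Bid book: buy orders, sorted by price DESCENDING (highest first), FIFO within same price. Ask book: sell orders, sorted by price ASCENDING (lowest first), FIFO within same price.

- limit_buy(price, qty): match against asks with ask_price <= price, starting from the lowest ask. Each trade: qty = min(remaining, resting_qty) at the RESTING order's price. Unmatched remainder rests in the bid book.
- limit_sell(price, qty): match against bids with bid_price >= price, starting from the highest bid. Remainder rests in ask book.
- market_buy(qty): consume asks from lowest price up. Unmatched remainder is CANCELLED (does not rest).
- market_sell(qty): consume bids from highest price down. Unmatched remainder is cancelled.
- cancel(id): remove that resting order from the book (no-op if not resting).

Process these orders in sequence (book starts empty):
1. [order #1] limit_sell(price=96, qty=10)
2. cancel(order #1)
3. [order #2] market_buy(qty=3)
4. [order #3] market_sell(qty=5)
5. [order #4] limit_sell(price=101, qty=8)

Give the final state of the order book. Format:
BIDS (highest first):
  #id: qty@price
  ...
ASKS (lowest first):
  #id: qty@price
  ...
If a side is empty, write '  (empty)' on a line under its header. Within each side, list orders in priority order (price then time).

Answer: BIDS (highest first):
  (empty)
ASKS (lowest first):
  #4: 8@101

Derivation:
After op 1 [order #1] limit_sell(price=96, qty=10): fills=none; bids=[-] asks=[#1:10@96]
After op 2 cancel(order #1): fills=none; bids=[-] asks=[-]
After op 3 [order #2] market_buy(qty=3): fills=none; bids=[-] asks=[-]
After op 4 [order #3] market_sell(qty=5): fills=none; bids=[-] asks=[-]
After op 5 [order #4] limit_sell(price=101, qty=8): fills=none; bids=[-] asks=[#4:8@101]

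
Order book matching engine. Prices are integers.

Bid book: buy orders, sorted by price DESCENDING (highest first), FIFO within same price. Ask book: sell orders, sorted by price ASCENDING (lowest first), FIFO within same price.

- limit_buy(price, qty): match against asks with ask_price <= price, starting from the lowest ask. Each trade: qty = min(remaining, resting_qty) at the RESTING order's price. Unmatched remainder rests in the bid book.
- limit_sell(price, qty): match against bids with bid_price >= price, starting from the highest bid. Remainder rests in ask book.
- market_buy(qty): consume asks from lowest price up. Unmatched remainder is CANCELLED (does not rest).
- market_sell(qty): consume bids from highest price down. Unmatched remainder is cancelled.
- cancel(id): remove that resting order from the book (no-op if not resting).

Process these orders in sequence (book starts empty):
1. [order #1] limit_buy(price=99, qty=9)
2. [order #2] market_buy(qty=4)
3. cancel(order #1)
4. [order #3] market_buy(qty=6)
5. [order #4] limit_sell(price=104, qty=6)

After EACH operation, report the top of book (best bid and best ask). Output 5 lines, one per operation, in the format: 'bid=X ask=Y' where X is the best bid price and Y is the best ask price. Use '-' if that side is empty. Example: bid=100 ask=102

After op 1 [order #1] limit_buy(price=99, qty=9): fills=none; bids=[#1:9@99] asks=[-]
After op 2 [order #2] market_buy(qty=4): fills=none; bids=[#1:9@99] asks=[-]
After op 3 cancel(order #1): fills=none; bids=[-] asks=[-]
After op 4 [order #3] market_buy(qty=6): fills=none; bids=[-] asks=[-]
After op 5 [order #4] limit_sell(price=104, qty=6): fills=none; bids=[-] asks=[#4:6@104]

Answer: bid=99 ask=-
bid=99 ask=-
bid=- ask=-
bid=- ask=-
bid=- ask=104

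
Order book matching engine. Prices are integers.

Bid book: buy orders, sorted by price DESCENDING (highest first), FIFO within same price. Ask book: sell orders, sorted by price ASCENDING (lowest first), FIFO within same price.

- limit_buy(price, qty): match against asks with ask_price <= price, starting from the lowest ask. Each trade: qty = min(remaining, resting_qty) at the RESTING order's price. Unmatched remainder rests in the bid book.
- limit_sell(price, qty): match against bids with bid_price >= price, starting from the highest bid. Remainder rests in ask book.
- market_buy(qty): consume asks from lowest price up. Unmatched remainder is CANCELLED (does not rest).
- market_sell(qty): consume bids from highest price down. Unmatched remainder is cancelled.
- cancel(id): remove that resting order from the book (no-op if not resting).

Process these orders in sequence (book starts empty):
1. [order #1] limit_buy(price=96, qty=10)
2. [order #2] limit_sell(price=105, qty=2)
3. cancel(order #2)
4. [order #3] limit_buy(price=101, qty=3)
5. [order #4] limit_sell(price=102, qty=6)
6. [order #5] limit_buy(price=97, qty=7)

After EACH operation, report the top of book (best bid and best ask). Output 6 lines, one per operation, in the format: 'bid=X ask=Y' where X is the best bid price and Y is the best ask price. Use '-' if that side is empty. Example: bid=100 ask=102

After op 1 [order #1] limit_buy(price=96, qty=10): fills=none; bids=[#1:10@96] asks=[-]
After op 2 [order #2] limit_sell(price=105, qty=2): fills=none; bids=[#1:10@96] asks=[#2:2@105]
After op 3 cancel(order #2): fills=none; bids=[#1:10@96] asks=[-]
After op 4 [order #3] limit_buy(price=101, qty=3): fills=none; bids=[#3:3@101 #1:10@96] asks=[-]
After op 5 [order #4] limit_sell(price=102, qty=6): fills=none; bids=[#3:3@101 #1:10@96] asks=[#4:6@102]
After op 6 [order #5] limit_buy(price=97, qty=7): fills=none; bids=[#3:3@101 #5:7@97 #1:10@96] asks=[#4:6@102]

Answer: bid=96 ask=-
bid=96 ask=105
bid=96 ask=-
bid=101 ask=-
bid=101 ask=102
bid=101 ask=102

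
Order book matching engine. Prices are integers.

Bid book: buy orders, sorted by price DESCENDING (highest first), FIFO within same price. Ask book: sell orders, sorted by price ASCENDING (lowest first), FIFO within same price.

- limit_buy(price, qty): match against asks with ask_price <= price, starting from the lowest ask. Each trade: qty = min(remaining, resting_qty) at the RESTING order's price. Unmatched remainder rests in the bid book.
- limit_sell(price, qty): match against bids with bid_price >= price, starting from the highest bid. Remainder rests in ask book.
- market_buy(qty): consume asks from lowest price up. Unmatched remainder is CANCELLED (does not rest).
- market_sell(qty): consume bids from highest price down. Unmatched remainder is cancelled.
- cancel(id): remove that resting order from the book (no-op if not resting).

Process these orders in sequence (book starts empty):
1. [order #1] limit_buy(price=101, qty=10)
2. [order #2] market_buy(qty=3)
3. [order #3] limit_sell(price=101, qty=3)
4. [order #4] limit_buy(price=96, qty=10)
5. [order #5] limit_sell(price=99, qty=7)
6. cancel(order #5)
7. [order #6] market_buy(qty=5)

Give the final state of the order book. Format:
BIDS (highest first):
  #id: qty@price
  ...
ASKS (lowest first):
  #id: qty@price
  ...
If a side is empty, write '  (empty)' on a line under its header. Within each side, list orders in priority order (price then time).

Answer: BIDS (highest first):
  #4: 10@96
ASKS (lowest first):
  (empty)

Derivation:
After op 1 [order #1] limit_buy(price=101, qty=10): fills=none; bids=[#1:10@101] asks=[-]
After op 2 [order #2] market_buy(qty=3): fills=none; bids=[#1:10@101] asks=[-]
After op 3 [order #3] limit_sell(price=101, qty=3): fills=#1x#3:3@101; bids=[#1:7@101] asks=[-]
After op 4 [order #4] limit_buy(price=96, qty=10): fills=none; bids=[#1:7@101 #4:10@96] asks=[-]
After op 5 [order #5] limit_sell(price=99, qty=7): fills=#1x#5:7@101; bids=[#4:10@96] asks=[-]
After op 6 cancel(order #5): fills=none; bids=[#4:10@96] asks=[-]
After op 7 [order #6] market_buy(qty=5): fills=none; bids=[#4:10@96] asks=[-]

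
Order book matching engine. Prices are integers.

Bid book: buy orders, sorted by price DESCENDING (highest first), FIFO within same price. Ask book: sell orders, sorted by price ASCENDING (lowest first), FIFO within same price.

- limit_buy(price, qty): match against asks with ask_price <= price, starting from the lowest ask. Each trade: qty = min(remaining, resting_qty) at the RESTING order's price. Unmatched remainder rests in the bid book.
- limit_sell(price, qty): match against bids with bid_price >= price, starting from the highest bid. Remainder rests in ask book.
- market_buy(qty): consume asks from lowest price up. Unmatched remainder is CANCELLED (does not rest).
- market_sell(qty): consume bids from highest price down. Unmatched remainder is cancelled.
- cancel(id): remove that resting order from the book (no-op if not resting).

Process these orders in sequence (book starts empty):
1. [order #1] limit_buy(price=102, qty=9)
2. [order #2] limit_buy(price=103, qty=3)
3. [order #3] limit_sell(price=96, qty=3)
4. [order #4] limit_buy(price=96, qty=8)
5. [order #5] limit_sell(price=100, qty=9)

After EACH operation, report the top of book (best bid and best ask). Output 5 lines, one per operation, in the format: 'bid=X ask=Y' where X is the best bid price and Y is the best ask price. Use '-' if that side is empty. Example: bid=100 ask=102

Answer: bid=102 ask=-
bid=103 ask=-
bid=102 ask=-
bid=102 ask=-
bid=96 ask=-

Derivation:
After op 1 [order #1] limit_buy(price=102, qty=9): fills=none; bids=[#1:9@102] asks=[-]
After op 2 [order #2] limit_buy(price=103, qty=3): fills=none; bids=[#2:3@103 #1:9@102] asks=[-]
After op 3 [order #3] limit_sell(price=96, qty=3): fills=#2x#3:3@103; bids=[#1:9@102] asks=[-]
After op 4 [order #4] limit_buy(price=96, qty=8): fills=none; bids=[#1:9@102 #4:8@96] asks=[-]
After op 5 [order #5] limit_sell(price=100, qty=9): fills=#1x#5:9@102; bids=[#4:8@96] asks=[-]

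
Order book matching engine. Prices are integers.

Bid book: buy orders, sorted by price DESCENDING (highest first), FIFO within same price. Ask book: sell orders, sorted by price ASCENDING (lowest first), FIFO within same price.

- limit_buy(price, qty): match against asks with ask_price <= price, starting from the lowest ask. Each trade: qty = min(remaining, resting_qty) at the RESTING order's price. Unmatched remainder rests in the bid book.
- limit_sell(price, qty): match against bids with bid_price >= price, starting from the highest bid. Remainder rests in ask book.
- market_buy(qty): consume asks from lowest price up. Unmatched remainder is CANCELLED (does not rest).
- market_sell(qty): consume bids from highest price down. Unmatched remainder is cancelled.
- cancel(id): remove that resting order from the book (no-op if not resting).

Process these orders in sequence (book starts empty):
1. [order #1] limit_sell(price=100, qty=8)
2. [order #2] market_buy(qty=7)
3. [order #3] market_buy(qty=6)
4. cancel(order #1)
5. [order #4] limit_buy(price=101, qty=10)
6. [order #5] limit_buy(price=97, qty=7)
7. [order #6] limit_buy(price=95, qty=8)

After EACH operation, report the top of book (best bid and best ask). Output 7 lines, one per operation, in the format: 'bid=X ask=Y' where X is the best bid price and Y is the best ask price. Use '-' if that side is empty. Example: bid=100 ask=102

After op 1 [order #1] limit_sell(price=100, qty=8): fills=none; bids=[-] asks=[#1:8@100]
After op 2 [order #2] market_buy(qty=7): fills=#2x#1:7@100; bids=[-] asks=[#1:1@100]
After op 3 [order #3] market_buy(qty=6): fills=#3x#1:1@100; bids=[-] asks=[-]
After op 4 cancel(order #1): fills=none; bids=[-] asks=[-]
After op 5 [order #4] limit_buy(price=101, qty=10): fills=none; bids=[#4:10@101] asks=[-]
After op 6 [order #5] limit_buy(price=97, qty=7): fills=none; bids=[#4:10@101 #5:7@97] asks=[-]
After op 7 [order #6] limit_buy(price=95, qty=8): fills=none; bids=[#4:10@101 #5:7@97 #6:8@95] asks=[-]

Answer: bid=- ask=100
bid=- ask=100
bid=- ask=-
bid=- ask=-
bid=101 ask=-
bid=101 ask=-
bid=101 ask=-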